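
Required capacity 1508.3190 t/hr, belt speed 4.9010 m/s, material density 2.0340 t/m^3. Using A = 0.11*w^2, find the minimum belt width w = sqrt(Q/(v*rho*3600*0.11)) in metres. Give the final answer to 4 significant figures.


A_req = 1508.3190 / (4.9010 * 2.0340 * 3600) = 0.0420296 m^2
w = sqrt(0.0420296 / 0.11)
w = 0.6181 m


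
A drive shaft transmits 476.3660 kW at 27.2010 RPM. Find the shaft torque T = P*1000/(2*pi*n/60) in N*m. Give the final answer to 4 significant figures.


omega = 2*pi*27.2010/60 = 2.84848 rad/s
T = 476.3660*1000 / 2.84848
T = 167200 N*m


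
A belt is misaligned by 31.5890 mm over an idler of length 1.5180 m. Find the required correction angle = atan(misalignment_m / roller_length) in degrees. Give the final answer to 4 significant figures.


misalign_m = 31.5890 / 1000 = 0.031589 m
angle = atan(0.031589 / 1.5180)
angle = 1.192 deg


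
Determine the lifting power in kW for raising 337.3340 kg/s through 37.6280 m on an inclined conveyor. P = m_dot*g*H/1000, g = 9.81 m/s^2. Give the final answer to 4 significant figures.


P = 337.3340 * 9.81 * 37.6280 / 1000
P = 124.5 kW


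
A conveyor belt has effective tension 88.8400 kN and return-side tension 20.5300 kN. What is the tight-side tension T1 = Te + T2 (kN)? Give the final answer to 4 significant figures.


T1 = Te + T2 = 88.8400 + 20.5300
T1 = 109.4 kN


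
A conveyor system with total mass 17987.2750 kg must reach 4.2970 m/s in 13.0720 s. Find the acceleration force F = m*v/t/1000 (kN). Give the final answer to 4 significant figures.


F = 17987.2750 * 4.2970 / 13.0720 / 1000
F = 5.913 kN


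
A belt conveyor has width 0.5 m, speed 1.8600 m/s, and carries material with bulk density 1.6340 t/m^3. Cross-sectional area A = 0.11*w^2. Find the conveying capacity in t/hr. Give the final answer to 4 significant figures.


A = 0.11 * 0.5^2 = 0.0275 m^2
C = 0.0275 * 1.8600 * 1.6340 * 3600
C = 300.9 t/hr


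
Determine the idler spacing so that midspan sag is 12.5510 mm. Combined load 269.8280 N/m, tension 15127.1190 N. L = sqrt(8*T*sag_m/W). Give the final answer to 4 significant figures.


sag = 12.5510/1000 = 0.012551 m
L = sqrt(8 * 15127.1190 * 0.012551 / 269.8280)
L = 2.373 m


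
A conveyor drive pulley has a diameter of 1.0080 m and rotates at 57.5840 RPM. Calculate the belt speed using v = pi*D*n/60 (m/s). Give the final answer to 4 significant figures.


v = pi * 1.0080 * 57.5840 / 60
v = 3.039 m/s


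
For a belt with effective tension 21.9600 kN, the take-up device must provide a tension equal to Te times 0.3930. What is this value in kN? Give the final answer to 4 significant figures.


T_tu = 21.9600 * 0.3930
T_tu = 8.630 kN


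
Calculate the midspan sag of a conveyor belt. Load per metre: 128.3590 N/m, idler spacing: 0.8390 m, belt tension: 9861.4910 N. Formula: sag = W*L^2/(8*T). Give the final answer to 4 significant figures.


sag = 128.3590 * 0.8390^2 / (8 * 9861.4910)
sag = 0.001145 m


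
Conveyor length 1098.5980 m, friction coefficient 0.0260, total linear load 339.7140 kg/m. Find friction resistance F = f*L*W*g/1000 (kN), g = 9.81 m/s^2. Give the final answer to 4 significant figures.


F = 0.0260 * 1098.5980 * 339.7140 * 9.81 / 1000
F = 95.19 kN


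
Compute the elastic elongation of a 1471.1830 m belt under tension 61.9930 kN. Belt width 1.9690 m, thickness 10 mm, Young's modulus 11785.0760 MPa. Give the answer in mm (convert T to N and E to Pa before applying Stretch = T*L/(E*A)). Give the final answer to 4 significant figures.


A = 1.9690 * 0.01 = 0.01969 m^2
Stretch = 61.9930*1000 * 1471.1830 / (11785.0760e6 * 0.01969) * 1000
Stretch = 393.0 mm


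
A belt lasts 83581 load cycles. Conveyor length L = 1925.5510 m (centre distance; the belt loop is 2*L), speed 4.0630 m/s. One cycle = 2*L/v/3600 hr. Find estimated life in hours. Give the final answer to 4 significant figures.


cycle_time = 2 * 1925.5510 / 4.0630 / 3600 = 0.263291 hr
life = 83581 * 0.263291 = 22010 hours


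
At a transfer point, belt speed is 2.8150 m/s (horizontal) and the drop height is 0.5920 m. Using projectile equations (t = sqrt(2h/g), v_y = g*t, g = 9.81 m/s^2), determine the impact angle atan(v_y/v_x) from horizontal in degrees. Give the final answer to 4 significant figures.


t = sqrt(2*0.5920/9.81) = 0.347409 s
v_y = 9.81 * 0.347409 = 3.40808 m/s
angle = atan(3.40808 / 2.8150) = 50.44 deg


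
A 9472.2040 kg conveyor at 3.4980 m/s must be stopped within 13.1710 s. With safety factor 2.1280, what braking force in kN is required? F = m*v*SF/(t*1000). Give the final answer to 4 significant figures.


F = 9472.2040 * 3.4980 / 13.1710 * 2.1280 / 1000
F = 5.353 kN


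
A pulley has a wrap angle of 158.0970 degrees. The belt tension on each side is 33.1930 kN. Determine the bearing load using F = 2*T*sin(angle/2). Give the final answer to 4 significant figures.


F = 2 * 33.1930 * sin(158.0970/2 deg)
F = 65.18 kN


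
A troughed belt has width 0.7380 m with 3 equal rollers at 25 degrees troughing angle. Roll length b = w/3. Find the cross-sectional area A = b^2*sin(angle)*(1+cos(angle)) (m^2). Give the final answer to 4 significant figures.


b = 0.7380/3 = 0.246 m
A = 0.246^2 * sin(25 deg) * (1 + cos(25 deg))
A = 0.04875 m^2


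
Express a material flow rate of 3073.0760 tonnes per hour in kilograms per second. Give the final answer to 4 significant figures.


m_dot = 3073.0760 * 1000 / 3600
m_dot = 853.6 kg/s


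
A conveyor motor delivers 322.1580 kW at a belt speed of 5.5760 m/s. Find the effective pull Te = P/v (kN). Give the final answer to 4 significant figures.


Te = P / v = 322.1580 / 5.5760
Te = 57.78 kN


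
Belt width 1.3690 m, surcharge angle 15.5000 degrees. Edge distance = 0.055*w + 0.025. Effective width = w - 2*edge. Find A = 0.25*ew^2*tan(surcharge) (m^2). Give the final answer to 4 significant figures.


edge = 0.055*1.3690 + 0.025 = 0.100295 m
ew = 1.3690 - 2*0.100295 = 1.16841 m
A = 0.25 * 1.16841^2 * tan(15.5000 deg)
A = 0.09465 m^2


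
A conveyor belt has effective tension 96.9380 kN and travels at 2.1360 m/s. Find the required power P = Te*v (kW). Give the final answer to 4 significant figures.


P = Te * v = 96.9380 * 2.1360
P = 207.1 kW


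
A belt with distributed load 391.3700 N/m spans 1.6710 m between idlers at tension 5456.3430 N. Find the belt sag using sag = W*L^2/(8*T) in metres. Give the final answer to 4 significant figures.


sag = 391.3700 * 1.6710^2 / (8 * 5456.3430)
sag = 0.02504 m


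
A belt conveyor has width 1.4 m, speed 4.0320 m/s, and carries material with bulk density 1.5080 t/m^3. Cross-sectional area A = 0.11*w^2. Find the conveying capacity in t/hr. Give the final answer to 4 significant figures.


A = 0.11 * 1.4^2 = 0.2156 m^2
C = 0.2156 * 4.0320 * 1.5080 * 3600
C = 4719 t/hr


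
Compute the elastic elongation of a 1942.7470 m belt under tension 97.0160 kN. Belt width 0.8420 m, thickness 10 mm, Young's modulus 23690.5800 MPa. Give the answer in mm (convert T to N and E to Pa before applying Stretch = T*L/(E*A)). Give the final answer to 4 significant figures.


A = 0.8420 * 0.01 = 0.00842 m^2
Stretch = 97.0160*1000 * 1942.7470 / (23690.5800e6 * 0.00842) * 1000
Stretch = 944.9 mm


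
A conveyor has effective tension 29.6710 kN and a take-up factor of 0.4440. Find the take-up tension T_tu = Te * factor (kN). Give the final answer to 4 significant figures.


T_tu = 29.6710 * 0.4440
T_tu = 13.17 kN


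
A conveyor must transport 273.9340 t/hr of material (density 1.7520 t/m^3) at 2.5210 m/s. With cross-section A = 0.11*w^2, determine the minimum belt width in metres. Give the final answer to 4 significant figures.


A_req = 273.9340 / (2.5210 * 1.7520 * 3600) = 0.0172281 m^2
w = sqrt(0.0172281 / 0.11)
w = 0.3958 m


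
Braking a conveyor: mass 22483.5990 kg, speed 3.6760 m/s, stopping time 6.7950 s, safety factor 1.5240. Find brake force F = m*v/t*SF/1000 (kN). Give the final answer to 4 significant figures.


F = 22483.5990 * 3.6760 / 6.7950 * 1.5240 / 1000
F = 18.54 kN


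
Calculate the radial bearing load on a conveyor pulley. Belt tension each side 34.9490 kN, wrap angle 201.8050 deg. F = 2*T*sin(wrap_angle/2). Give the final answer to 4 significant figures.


F = 2 * 34.9490 * sin(201.8050/2 deg)
F = 68.64 kN


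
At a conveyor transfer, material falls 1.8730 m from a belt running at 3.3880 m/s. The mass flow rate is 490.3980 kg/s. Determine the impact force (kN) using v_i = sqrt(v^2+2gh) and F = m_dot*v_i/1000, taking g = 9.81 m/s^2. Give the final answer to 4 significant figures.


v_i = sqrt(3.3880^2 + 2*9.81*1.8730) = 6.94455 m/s
F = 490.3980 * 6.94455 / 1000
F = 3.406 kN


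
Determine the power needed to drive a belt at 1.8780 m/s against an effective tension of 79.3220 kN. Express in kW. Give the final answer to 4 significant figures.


P = Te * v = 79.3220 * 1.8780
P = 149.0 kW


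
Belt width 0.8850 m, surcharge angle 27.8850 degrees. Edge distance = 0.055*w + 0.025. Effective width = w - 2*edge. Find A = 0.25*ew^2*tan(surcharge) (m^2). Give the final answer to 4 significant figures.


edge = 0.055*0.8850 + 0.025 = 0.073675 m
ew = 0.8850 - 2*0.073675 = 0.73765 m
A = 0.25 * 0.73765^2 * tan(27.8850 deg)
A = 0.07198 m^2


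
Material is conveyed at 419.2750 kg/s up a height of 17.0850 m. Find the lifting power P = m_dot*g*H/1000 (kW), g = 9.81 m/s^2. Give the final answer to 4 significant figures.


P = 419.2750 * 9.81 * 17.0850 / 1000
P = 70.27 kW


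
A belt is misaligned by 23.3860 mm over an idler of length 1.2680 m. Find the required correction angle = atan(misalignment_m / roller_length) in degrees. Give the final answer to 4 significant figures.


misalign_m = 23.3860 / 1000 = 0.023386 m
angle = atan(0.023386 / 1.2680)
angle = 1.057 deg


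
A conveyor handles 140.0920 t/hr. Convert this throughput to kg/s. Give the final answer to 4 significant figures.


m_dot = 140.0920 * 1000 / 3600
m_dot = 38.91 kg/s


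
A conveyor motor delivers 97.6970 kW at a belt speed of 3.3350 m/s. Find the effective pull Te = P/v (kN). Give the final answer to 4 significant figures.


Te = P / v = 97.6970 / 3.3350
Te = 29.29 kN


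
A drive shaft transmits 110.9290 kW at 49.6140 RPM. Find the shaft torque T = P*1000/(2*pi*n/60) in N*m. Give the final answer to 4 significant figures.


omega = 2*pi*49.6140/60 = 5.19557 rad/s
T = 110.9290*1000 / 5.19557
T = 21350 N*m


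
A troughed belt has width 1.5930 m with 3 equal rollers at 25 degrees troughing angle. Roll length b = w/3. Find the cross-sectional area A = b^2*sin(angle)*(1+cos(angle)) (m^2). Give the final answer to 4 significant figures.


b = 1.5930/3 = 0.531 m
A = 0.531^2 * sin(25 deg) * (1 + cos(25 deg))
A = 0.2272 m^2


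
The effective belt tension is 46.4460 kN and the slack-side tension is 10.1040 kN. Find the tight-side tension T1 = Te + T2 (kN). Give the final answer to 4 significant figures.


T1 = Te + T2 = 46.4460 + 10.1040
T1 = 56.55 kN


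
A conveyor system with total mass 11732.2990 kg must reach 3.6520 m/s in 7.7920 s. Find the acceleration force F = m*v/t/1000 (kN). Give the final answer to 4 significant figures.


F = 11732.2990 * 3.6520 / 7.7920 / 1000
F = 5.499 kN


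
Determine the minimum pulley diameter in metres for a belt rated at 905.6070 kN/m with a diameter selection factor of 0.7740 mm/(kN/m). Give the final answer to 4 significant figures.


D = 905.6070 * 0.7740 / 1000
D = 0.7009 m


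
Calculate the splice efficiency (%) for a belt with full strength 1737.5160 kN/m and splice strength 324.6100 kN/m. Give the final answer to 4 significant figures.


Eff = 324.6100 / 1737.5160 * 100
Eff = 18.68 %


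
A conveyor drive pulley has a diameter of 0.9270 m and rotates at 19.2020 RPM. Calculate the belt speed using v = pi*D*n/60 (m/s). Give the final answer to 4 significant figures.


v = pi * 0.9270 * 19.2020 / 60
v = 0.9320 m/s


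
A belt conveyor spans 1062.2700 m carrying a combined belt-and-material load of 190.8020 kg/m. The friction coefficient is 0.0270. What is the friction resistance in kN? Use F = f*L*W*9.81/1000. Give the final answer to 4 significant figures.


F = 0.0270 * 1062.2700 * 190.8020 * 9.81 / 1000
F = 53.68 kN


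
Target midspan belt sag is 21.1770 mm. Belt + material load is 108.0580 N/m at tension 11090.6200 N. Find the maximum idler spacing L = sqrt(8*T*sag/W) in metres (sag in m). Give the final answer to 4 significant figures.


sag = 21.1770/1000 = 0.021177 m
L = sqrt(8 * 11090.6200 * 0.021177 / 108.0580)
L = 4.170 m


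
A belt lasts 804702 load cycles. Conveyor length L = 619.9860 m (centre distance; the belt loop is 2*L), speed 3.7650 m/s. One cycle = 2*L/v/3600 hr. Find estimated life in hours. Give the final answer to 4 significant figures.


cycle_time = 2 * 619.9860 / 3.7650 / 3600 = 0.0914838 hr
life = 804702 * 0.0914838 = 73620 hours


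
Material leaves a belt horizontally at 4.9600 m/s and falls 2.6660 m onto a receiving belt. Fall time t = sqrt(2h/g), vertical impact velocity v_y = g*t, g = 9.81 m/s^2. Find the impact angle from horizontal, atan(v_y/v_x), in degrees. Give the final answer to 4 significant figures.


t = sqrt(2*2.6660/9.81) = 0.737243 s
v_y = 9.81 * 0.737243 = 7.23235 m/s
angle = atan(7.23235 / 4.9600) = 55.56 deg


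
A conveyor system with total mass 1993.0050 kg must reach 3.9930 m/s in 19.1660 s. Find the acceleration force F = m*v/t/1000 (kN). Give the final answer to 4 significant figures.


F = 1993.0050 * 3.9930 / 19.1660 / 1000
F = 0.4152 kN


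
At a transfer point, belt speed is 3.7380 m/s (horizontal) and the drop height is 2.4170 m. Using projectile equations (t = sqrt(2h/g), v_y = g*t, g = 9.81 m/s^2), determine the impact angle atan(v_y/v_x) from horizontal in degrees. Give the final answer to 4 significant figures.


t = sqrt(2*2.4170/9.81) = 0.70197 s
v_y = 9.81 * 0.70197 = 6.88633 m/s
angle = atan(6.88633 / 3.7380) = 61.51 deg


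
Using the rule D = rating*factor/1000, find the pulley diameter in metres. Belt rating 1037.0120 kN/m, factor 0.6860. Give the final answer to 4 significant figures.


D = 1037.0120 * 0.6860 / 1000
D = 0.7114 m


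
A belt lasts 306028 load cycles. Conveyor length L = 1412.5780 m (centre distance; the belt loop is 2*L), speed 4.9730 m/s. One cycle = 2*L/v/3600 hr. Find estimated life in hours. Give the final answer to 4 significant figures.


cycle_time = 2 * 1412.5780 / 4.9730 / 3600 = 0.157805 hr
life = 306028 * 0.157805 = 48290 hours


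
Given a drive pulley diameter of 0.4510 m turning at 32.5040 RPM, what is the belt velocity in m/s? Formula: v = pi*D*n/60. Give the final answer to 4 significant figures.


v = pi * 0.4510 * 32.5040 / 60
v = 0.7676 m/s


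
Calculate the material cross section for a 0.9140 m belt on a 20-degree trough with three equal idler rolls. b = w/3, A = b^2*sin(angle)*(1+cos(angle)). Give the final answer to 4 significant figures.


b = 0.9140/3 = 0.304667 m
A = 0.304667^2 * sin(20 deg) * (1 + cos(20 deg))
A = 0.06158 m^2


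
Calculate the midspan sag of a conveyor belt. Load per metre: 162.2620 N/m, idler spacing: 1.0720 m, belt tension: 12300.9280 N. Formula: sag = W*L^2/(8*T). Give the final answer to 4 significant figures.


sag = 162.2620 * 1.0720^2 / (8 * 12300.9280)
sag = 0.001895 m


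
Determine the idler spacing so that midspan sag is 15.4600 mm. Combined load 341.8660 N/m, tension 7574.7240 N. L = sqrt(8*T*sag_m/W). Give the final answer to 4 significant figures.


sag = 15.4600/1000 = 0.015460 m
L = sqrt(8 * 7574.7240 * 0.015460 / 341.8660)
L = 1.655 m


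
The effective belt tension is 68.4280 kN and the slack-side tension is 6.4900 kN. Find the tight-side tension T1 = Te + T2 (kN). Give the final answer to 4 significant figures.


T1 = Te + T2 = 68.4280 + 6.4900
T1 = 74.92 kN


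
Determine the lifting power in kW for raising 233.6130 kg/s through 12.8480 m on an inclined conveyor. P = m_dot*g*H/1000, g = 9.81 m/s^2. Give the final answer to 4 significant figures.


P = 233.6130 * 9.81 * 12.8480 / 1000
P = 29.44 kW


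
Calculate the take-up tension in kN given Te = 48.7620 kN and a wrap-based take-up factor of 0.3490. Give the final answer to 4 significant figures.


T_tu = 48.7620 * 0.3490
T_tu = 17.02 kN


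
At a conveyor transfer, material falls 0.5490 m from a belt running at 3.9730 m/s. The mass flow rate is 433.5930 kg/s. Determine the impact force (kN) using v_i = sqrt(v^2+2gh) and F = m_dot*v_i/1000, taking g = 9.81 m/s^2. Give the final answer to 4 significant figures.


v_i = sqrt(3.9730^2 + 2*9.81*0.5490) = 5.15326 m/s
F = 433.5930 * 5.15326 / 1000
F = 2.234 kN


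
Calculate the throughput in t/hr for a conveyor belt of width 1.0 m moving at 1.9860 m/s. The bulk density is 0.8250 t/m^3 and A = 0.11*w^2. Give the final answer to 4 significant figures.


A = 0.11 * 1.0^2 = 0.11 m^2
C = 0.11 * 1.9860 * 0.8250 * 3600
C = 648.8 t/hr


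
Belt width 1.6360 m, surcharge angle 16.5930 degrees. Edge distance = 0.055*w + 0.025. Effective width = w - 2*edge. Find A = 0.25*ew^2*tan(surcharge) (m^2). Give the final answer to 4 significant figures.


edge = 0.055*1.6360 + 0.025 = 0.11498 m
ew = 1.6360 - 2*0.11498 = 1.40604 m
A = 0.25 * 1.40604^2 * tan(16.5930 deg)
A = 0.1473 m^2


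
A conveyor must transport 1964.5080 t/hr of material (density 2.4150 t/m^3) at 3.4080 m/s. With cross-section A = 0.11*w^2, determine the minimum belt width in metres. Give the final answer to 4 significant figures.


A_req = 1964.5080 / (3.4080 * 2.4150 * 3600) = 0.0663032 m^2
w = sqrt(0.0663032 / 0.11)
w = 0.7764 m


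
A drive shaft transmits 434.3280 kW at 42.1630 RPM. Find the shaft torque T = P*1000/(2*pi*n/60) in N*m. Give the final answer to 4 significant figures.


omega = 2*pi*42.1630/60 = 4.4153 rad/s
T = 434.3280*1000 / 4.4153
T = 98370 N*m


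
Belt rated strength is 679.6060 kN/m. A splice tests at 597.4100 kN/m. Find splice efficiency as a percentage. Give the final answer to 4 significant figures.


Eff = 597.4100 / 679.6060 * 100
Eff = 87.91 %


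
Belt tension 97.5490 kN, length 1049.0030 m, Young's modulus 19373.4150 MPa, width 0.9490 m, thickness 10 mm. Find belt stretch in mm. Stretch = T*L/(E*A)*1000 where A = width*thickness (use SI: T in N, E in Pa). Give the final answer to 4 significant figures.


A = 0.9490 * 0.01 = 0.00949 m^2
Stretch = 97.5490*1000 * 1049.0030 / (19373.4150e6 * 0.00949) * 1000
Stretch = 556.6 mm


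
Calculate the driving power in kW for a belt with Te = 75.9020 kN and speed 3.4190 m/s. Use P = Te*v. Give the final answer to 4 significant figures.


P = Te * v = 75.9020 * 3.4190
P = 259.5 kW


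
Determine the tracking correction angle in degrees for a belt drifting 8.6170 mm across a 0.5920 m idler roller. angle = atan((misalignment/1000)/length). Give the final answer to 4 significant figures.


misalign_m = 8.6170 / 1000 = 0.008617 m
angle = atan(0.008617 / 0.5920)
angle = 0.8339 deg


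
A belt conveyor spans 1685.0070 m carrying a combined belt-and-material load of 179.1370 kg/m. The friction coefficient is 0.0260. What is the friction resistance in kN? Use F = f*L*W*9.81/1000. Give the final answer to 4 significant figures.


F = 0.0260 * 1685.0070 * 179.1370 * 9.81 / 1000
F = 76.99 kN


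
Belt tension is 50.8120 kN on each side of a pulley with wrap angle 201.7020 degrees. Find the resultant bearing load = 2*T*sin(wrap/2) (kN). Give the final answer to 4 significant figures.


F = 2 * 50.8120 * sin(201.7020/2 deg)
F = 99.81 kN


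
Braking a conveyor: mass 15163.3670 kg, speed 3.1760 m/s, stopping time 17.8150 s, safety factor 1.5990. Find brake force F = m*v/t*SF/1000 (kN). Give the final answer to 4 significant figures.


F = 15163.3670 * 3.1760 / 17.8150 * 1.5990 / 1000
F = 4.323 kN


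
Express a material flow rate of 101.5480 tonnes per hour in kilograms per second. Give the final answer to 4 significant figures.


m_dot = 101.5480 * 1000 / 3600
m_dot = 28.21 kg/s


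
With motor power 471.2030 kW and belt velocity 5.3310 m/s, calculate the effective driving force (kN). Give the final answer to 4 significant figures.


Te = P / v = 471.2030 / 5.3310
Te = 88.39 kN


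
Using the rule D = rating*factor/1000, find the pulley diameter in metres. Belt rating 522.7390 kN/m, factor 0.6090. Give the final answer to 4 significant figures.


D = 522.7390 * 0.6090 / 1000
D = 0.3183 m


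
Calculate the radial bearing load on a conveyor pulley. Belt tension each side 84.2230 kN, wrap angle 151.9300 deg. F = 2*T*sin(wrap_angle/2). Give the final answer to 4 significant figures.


F = 2 * 84.2230 * sin(151.9300/2 deg)
F = 163.4 kN


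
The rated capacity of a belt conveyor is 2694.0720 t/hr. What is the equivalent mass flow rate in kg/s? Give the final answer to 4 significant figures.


m_dot = 2694.0720 * 1000 / 3600
m_dot = 748.4 kg/s


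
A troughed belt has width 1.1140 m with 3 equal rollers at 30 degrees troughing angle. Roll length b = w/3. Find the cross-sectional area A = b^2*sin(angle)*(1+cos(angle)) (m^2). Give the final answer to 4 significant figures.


b = 1.1140/3 = 0.371333 m
A = 0.371333^2 * sin(30 deg) * (1 + cos(30 deg))
A = 0.1287 m^2


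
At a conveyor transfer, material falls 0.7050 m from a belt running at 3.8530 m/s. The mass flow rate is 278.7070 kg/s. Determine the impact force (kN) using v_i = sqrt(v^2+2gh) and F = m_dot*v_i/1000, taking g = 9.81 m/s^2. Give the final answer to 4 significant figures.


v_i = sqrt(3.8530^2 + 2*9.81*0.7050) = 5.35516 m/s
F = 278.7070 * 5.35516 / 1000
F = 1.493 kN


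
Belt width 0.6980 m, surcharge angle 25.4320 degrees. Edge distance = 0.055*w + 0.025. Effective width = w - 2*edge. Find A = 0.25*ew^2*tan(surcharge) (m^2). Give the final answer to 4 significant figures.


edge = 0.055*0.6980 + 0.025 = 0.06339 m
ew = 0.6980 - 2*0.06339 = 0.57122 m
A = 0.25 * 0.57122^2 * tan(25.4320 deg)
A = 0.03879 m^2


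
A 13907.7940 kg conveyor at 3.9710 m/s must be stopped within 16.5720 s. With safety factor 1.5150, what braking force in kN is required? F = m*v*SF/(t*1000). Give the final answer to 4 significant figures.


F = 13907.7940 * 3.9710 / 16.5720 * 1.5150 / 1000
F = 5.049 kN


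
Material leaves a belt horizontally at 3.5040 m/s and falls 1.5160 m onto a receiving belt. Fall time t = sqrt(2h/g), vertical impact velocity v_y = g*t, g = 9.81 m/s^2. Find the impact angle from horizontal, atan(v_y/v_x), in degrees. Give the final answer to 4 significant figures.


t = sqrt(2*1.5160/9.81) = 0.555943 s
v_y = 9.81 * 0.555943 = 5.4538 m/s
angle = atan(5.4538 / 3.5040) = 57.28 deg


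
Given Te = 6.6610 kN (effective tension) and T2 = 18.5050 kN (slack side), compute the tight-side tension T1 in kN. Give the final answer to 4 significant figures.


T1 = Te + T2 = 6.6610 + 18.5050
T1 = 25.17 kN


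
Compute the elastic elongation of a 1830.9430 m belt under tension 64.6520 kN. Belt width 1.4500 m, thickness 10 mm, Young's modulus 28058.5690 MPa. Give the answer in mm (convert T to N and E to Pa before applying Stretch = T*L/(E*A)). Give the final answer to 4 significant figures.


A = 1.4500 * 0.01 = 0.01450 m^2
Stretch = 64.6520*1000 * 1830.9430 / (28058.5690e6 * 0.01450) * 1000
Stretch = 291.0 mm


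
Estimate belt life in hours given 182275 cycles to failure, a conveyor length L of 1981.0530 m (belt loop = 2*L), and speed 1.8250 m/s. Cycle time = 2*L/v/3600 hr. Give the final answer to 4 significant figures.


cycle_time = 2 * 1981.0530 / 1.8250 / 3600 = 0.60306 hr
life = 182275 * 0.60306 = 109900 hours


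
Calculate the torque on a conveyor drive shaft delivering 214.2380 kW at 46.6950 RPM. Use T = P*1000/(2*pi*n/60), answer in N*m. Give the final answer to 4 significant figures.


omega = 2*pi*46.6950/60 = 4.88989 rad/s
T = 214.2380*1000 / 4.88989
T = 43810 N*m


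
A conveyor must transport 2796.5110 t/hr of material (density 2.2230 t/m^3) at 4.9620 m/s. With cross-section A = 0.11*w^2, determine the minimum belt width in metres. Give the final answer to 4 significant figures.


A_req = 2796.5110 / (4.9620 * 2.2230 * 3600) = 0.0704235 m^2
w = sqrt(0.0704235 / 0.11)
w = 0.8001 m


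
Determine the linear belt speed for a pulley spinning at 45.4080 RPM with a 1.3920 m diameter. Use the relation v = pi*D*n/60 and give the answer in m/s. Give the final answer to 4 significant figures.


v = pi * 1.3920 * 45.4080 / 60
v = 3.310 m/s


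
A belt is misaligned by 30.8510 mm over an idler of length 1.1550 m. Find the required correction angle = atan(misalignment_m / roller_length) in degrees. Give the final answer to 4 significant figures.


misalign_m = 30.8510 / 1000 = 0.030851 m
angle = atan(0.030851 / 1.1550)
angle = 1.530 deg


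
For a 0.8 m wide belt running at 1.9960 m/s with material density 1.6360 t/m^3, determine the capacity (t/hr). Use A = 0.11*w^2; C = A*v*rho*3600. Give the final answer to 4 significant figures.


A = 0.11 * 0.8^2 = 0.0704 m^2
C = 0.0704 * 1.9960 * 1.6360 * 3600
C = 827.6 t/hr


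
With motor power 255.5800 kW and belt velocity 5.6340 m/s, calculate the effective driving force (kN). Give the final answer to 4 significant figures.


Te = P / v = 255.5800 / 5.6340
Te = 45.36 kN


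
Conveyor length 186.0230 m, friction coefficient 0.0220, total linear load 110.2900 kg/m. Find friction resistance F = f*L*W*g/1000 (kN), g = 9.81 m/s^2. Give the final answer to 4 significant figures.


F = 0.0220 * 186.0230 * 110.2900 * 9.81 / 1000
F = 4.428 kN


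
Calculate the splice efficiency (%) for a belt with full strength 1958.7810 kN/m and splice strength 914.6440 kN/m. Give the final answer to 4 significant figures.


Eff = 914.6440 / 1958.7810 * 100
Eff = 46.69 %


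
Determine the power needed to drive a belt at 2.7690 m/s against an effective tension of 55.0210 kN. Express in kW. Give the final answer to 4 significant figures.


P = Te * v = 55.0210 * 2.7690
P = 152.4 kW


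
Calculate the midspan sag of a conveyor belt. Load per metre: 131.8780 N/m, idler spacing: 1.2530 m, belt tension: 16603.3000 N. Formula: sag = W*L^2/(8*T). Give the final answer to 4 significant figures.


sag = 131.8780 * 1.2530^2 / (8 * 16603.3000)
sag = 0.001559 m


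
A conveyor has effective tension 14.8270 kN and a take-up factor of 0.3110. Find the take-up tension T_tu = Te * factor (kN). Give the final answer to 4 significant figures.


T_tu = 14.8270 * 0.3110
T_tu = 4.611 kN


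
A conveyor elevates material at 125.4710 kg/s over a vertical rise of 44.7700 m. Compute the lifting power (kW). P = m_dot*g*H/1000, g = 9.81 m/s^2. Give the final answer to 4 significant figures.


P = 125.4710 * 9.81 * 44.7700 / 1000
P = 55.11 kW


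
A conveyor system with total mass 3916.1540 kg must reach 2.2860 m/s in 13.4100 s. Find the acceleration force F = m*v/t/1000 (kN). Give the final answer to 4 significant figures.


F = 3916.1540 * 2.2860 / 13.4100 / 1000
F = 0.6676 kN


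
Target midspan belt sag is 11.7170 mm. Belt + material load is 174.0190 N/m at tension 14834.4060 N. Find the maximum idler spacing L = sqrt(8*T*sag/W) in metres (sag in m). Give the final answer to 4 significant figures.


sag = 11.7170/1000 = 0.011717 m
L = sqrt(8 * 14834.4060 * 0.011717 / 174.0190)
L = 2.827 m


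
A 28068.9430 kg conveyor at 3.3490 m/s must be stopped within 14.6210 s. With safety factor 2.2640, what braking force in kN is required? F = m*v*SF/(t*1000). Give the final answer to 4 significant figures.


F = 28068.9430 * 3.3490 / 14.6210 * 2.2640 / 1000
F = 14.56 kN


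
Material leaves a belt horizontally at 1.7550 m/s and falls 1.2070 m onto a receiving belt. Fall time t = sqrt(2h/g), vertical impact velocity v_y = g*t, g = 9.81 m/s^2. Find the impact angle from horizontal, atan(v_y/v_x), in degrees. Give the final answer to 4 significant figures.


t = sqrt(2*1.2070/9.81) = 0.49606 s
v_y = 9.81 * 0.49606 = 4.86635 m/s
angle = atan(4.86635 / 1.7550) = 70.17 deg


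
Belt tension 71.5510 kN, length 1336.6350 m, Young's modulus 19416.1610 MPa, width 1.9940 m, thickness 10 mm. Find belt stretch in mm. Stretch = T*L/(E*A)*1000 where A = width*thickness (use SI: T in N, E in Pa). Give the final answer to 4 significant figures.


A = 1.9940 * 0.01 = 0.01994 m^2
Stretch = 71.5510*1000 * 1336.6350 / (19416.1610e6 * 0.01994) * 1000
Stretch = 247.0 mm


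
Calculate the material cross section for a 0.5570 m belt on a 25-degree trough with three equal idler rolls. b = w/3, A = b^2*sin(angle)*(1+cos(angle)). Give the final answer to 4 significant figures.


b = 0.5570/3 = 0.185667 m
A = 0.185667^2 * sin(25 deg) * (1 + cos(25 deg))
A = 0.02777 m^2


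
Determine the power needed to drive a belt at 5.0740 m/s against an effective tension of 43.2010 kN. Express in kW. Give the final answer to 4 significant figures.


P = Te * v = 43.2010 * 5.0740
P = 219.2 kW


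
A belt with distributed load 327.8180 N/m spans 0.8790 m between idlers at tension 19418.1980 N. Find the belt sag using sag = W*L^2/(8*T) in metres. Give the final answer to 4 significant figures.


sag = 327.8180 * 0.8790^2 / (8 * 19418.1980)
sag = 0.001630 m


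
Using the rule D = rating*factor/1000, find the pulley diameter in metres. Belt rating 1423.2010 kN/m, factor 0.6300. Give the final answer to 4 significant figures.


D = 1423.2010 * 0.6300 / 1000
D = 0.8966 m


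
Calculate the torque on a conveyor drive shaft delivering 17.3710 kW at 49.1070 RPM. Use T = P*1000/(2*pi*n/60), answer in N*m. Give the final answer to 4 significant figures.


omega = 2*pi*49.1070/60 = 5.14247 rad/s
T = 17.3710*1000 / 5.14247
T = 3378 N*m


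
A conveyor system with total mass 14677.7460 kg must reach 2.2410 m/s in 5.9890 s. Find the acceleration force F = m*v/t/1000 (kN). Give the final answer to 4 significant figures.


F = 14677.7460 * 2.2410 / 5.9890 / 1000
F = 5.492 kN


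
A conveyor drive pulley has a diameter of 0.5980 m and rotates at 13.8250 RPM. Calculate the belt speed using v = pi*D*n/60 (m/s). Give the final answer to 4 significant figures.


v = pi * 0.5980 * 13.8250 / 60
v = 0.4329 m/s


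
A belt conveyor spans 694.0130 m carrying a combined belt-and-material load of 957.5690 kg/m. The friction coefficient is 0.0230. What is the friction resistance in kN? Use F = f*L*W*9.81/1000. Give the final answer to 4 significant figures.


F = 0.0230 * 694.0130 * 957.5690 * 9.81 / 1000
F = 149.9 kN


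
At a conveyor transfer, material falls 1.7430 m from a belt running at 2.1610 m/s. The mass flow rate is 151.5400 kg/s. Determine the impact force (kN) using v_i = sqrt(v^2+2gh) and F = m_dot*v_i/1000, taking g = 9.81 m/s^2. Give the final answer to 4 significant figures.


v_i = sqrt(2.1610^2 + 2*9.81*1.7430) = 6.23439 m/s
F = 151.5400 * 6.23439 / 1000
F = 0.9448 kN


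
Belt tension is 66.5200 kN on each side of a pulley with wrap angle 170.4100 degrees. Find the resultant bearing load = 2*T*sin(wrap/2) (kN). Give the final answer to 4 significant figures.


F = 2 * 66.5200 * sin(170.4100/2 deg)
F = 132.6 kN


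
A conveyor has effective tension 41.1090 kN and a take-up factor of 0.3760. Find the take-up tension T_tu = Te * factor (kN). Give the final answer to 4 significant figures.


T_tu = 41.1090 * 0.3760
T_tu = 15.46 kN


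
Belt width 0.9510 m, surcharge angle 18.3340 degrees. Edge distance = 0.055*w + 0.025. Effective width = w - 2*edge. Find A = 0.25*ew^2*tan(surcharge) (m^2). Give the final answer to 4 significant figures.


edge = 0.055*0.9510 + 0.025 = 0.077305 m
ew = 0.9510 - 2*0.077305 = 0.79639 m
A = 0.25 * 0.79639^2 * tan(18.3340 deg)
A = 0.05254 m^2


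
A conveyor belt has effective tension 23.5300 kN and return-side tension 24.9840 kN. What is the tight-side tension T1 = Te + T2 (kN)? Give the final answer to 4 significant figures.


T1 = Te + T2 = 23.5300 + 24.9840
T1 = 48.51 kN


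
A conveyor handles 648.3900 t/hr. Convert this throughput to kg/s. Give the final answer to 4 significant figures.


m_dot = 648.3900 * 1000 / 3600
m_dot = 180.1 kg/s


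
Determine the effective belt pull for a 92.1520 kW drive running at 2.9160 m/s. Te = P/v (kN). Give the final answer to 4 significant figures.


Te = P / v = 92.1520 / 2.9160
Te = 31.60 kN


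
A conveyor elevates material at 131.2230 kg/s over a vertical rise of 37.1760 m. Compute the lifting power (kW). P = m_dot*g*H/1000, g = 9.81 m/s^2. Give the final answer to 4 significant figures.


P = 131.2230 * 9.81 * 37.1760 / 1000
P = 47.86 kW


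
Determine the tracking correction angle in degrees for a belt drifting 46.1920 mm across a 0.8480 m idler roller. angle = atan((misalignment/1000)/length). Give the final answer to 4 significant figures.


misalign_m = 46.1920 / 1000 = 0.046192 m
angle = atan(0.046192 / 0.8480)
angle = 3.118 deg


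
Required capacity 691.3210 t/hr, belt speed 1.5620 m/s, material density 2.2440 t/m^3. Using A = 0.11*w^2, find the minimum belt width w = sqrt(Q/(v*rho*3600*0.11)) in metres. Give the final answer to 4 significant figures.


A_req = 691.3210 / (1.5620 * 2.2440 * 3600) = 0.0547865 m^2
w = sqrt(0.0547865 / 0.11)
w = 0.7057 m


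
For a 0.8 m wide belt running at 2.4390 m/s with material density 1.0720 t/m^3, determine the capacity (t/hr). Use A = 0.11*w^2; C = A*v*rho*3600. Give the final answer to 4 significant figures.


A = 0.11 * 0.8^2 = 0.0704 m^2
C = 0.0704 * 2.4390 * 1.0720 * 3600
C = 662.6 t/hr


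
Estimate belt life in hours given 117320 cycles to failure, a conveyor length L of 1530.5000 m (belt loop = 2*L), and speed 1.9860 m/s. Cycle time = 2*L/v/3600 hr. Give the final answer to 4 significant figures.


cycle_time = 2 * 1530.5000 / 1.9860 / 3600 = 0.428136 hr
life = 117320 * 0.428136 = 50230 hours


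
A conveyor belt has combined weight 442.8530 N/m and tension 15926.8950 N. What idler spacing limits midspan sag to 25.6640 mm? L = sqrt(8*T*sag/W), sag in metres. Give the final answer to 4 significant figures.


sag = 25.6640/1000 = 0.025664 m
L = sqrt(8 * 15926.8950 * 0.025664 / 442.8530)
L = 2.717 m


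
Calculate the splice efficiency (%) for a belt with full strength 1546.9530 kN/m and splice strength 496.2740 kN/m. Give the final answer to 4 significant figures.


Eff = 496.2740 / 1546.9530 * 100
Eff = 32.08 %


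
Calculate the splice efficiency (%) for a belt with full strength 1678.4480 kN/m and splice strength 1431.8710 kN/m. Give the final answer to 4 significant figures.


Eff = 1431.8710 / 1678.4480 * 100
Eff = 85.31 %


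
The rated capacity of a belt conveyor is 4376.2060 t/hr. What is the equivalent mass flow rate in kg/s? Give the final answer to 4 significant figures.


m_dot = 4376.2060 * 1000 / 3600
m_dot = 1216 kg/s


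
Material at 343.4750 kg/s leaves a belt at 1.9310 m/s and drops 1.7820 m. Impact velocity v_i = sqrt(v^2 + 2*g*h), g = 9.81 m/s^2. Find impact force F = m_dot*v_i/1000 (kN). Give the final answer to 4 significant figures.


v_i = sqrt(1.9310^2 + 2*9.81*1.7820) = 6.22026 m/s
F = 343.4750 * 6.22026 / 1000
F = 2.137 kN


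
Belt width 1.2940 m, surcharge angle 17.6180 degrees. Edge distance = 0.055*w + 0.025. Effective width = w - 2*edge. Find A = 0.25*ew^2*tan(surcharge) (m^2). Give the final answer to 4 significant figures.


edge = 0.055*1.2940 + 0.025 = 0.09617 m
ew = 1.2940 - 2*0.09617 = 1.10166 m
A = 0.25 * 1.10166^2 * tan(17.6180 deg)
A = 0.09635 m^2


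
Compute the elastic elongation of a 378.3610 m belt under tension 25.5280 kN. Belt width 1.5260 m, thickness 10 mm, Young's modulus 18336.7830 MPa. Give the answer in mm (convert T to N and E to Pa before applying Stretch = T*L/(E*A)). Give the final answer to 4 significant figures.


A = 1.5260 * 0.01 = 0.01526 m^2
Stretch = 25.5280*1000 * 378.3610 / (18336.7830e6 * 0.01526) * 1000
Stretch = 34.52 mm


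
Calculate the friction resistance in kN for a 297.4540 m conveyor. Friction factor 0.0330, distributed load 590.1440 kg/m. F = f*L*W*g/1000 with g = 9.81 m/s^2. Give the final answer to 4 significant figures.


F = 0.0330 * 297.4540 * 590.1440 * 9.81 / 1000
F = 56.83 kN


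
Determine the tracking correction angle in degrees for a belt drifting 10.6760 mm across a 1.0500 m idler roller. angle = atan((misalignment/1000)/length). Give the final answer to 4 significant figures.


misalign_m = 10.6760 / 1000 = 0.010676 m
angle = atan(0.010676 / 1.0500)
angle = 0.5825 deg


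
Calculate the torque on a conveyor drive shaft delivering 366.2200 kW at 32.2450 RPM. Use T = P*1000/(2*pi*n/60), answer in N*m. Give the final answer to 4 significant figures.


omega = 2*pi*32.2450/60 = 3.37669 rad/s
T = 366.2200*1000 / 3.37669
T = 108500 N*m


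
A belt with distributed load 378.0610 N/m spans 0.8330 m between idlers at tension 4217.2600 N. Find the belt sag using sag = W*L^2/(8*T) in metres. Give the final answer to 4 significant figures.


sag = 378.0610 * 0.8330^2 / (8 * 4217.2600)
sag = 0.007776 m


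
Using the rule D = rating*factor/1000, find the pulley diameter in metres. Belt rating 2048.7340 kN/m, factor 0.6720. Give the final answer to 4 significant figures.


D = 2048.7340 * 0.6720 / 1000
D = 1.377 m


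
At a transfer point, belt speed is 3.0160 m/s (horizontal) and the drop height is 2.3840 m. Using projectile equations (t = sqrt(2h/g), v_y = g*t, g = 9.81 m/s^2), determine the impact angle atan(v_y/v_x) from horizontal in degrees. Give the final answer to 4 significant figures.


t = sqrt(2*2.3840/9.81) = 0.697162 s
v_y = 9.81 * 0.697162 = 6.83916 m/s
angle = atan(6.83916 / 3.0160) = 66.20 deg


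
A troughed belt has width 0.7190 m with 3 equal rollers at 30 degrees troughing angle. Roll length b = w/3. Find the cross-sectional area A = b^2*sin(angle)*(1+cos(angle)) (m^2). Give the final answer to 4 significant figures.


b = 0.7190/3 = 0.239667 m
A = 0.239667^2 * sin(30 deg) * (1 + cos(30 deg))
A = 0.05359 m^2


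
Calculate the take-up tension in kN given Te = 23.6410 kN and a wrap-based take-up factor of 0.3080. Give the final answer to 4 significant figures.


T_tu = 23.6410 * 0.3080
T_tu = 7.281 kN


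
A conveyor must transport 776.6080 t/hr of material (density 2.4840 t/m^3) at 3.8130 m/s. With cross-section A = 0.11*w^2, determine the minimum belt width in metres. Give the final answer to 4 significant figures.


A_req = 776.6080 / (3.8130 * 2.4840 * 3600) = 0.0227762 m^2
w = sqrt(0.0227762 / 0.11)
w = 0.4550 m


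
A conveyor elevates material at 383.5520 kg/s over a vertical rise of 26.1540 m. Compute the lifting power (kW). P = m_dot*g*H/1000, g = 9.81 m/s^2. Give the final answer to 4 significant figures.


P = 383.5520 * 9.81 * 26.1540 / 1000
P = 98.41 kW


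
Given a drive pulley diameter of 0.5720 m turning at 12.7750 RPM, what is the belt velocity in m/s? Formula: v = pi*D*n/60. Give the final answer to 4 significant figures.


v = pi * 0.5720 * 12.7750 / 60
v = 0.3826 m/s


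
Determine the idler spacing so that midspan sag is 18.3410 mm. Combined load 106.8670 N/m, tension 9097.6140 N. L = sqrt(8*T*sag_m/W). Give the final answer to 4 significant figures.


sag = 18.3410/1000 = 0.018341 m
L = sqrt(8 * 9097.6140 * 0.018341 / 106.8670)
L = 3.534 m


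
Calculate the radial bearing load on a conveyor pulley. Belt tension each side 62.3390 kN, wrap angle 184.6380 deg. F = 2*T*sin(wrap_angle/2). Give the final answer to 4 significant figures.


F = 2 * 62.3390 * sin(184.6380/2 deg)
F = 124.6 kN


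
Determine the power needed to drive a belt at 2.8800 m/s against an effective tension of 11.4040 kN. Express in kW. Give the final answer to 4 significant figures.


P = Te * v = 11.4040 * 2.8800
P = 32.84 kW
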